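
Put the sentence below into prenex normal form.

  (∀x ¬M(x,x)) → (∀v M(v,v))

∃x ∀v (M(x,x) ∨ M(v,v))

Eliminate → and ↔ using ¬ and ∨.
  ¬(∀x ¬M(x,x)) ∨ (∀v M(v,v))
Move each ¬ inward, flipping quantifiers it crosses:
  (∃x M(x,x)) ∨ (∀v M(v,v))
All bound variables are already distinct, so no renaming is needed.
Extract every quantifier outward, since the variables are now distinct and don't occur free across branches:
  ∃x ∀v (M(x,x) ∨ M(v,v))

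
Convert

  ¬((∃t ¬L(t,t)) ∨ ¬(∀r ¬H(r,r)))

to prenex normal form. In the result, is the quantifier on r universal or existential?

Move each ¬ inward, flipping quantifiers it crosses:
  (∀t L(t,t)) ∧ (∀r ¬H(r,r))
All bound variables are already distinct, so no renaming is needed.
Extract every quantifier outward, since the variables are now distinct and don't occur free across branches:
  ∀t ∀r (L(t,t) ∧ ¬H(r,r))
The quantifier ∀r sits under an even number of negations, so it remains universal.

universal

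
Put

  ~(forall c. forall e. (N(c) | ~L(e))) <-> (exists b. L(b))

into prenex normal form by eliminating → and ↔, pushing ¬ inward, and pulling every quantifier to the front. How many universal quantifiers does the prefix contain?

3

First replace A → B with ¬A ∨ B; A ↔ B as (¬A ∨ B) ∧ (¬B ∨ A).
  (~~(forall c. forall e. (N(c) | ~L(e))) | (exists b. L(b))) & (~(exists b. L(b)) | ~(forall c. forall e. (N(c) | ~L(e))))
Move each ¬ inward, flipping quantifiers it crosses:
  ((forall c. forall e. (N(c) | ~L(e))) | (exists b. L(b))) & ((forall b. ~L(b)) | (exists c. exists e. (~N(c) & L(e))))
Rename bound variables to avoid capture: b↦s, c↦y, e↦u.
  ((forall c. forall e. (N(c) | ~L(e))) | (exists b. L(b))) & ((forall s. ~L(s)) | (exists y. exists u. (~N(y) & L(u))))
Pull the quantifiers to the front (each side's bound variable is not free in the other side):
  forall c. forall e. exists b. forall s. exists y. exists u. ((N(c) | ~L(e) | L(b)) & (~L(s) | ~N(y) & L(u)))
The prefix is forall c forall e exists b forall s exists y exists u: 3 universal, 3 existential.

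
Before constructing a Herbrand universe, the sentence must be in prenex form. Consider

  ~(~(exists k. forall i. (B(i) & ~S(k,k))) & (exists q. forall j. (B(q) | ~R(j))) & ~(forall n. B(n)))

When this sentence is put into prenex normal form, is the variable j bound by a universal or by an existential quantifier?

Drive negations inward (¬∀x A ≡ ∃x ¬A, ¬∃x A ≡ ∀x ¬A, De Morgan for ∧/∨):
  (exists k. forall i. (B(i) & ~S(k,k))) | (forall q. exists j. (~B(q) & R(j))) | (forall n. B(n))
Extract every quantifier outward, since the variables are now distinct and don't occur free across branches:
  exists k. forall i. forall q. exists j. forall n. (B(i) & ~S(k,k) | ~B(q) & R(j) | B(n))
The quantifier forall j sits under an odd number of negations, so it flips to exists j.

existential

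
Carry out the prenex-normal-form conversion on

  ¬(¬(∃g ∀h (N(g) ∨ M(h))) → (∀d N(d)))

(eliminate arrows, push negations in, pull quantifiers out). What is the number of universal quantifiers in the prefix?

Eliminate → and ↔ using ¬ and ∨.
  ¬(¬¬(∃g ∀h (N(g) ∨ M(h))) ∨ (∀d N(d)))
Move each ¬ inward, flipping quantifiers it crosses:
  (∀g ∃h (¬N(g) ∧ ¬M(h))) ∧ (∃d ¬N(d))
All bound variables are already distinct, so no renaming is needed.
Extract every quantifier outward, since the variables are now distinct and don't occur free across branches:
  ∀g ∃h ∃d (¬N(g) ∧ ¬M(h) ∧ ¬N(d))
The prefix is ∀g ∃h ∃d: 1 universal, 2 existential.

1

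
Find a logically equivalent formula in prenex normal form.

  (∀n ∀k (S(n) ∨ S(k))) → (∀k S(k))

Rewrite implications/biconditionals: A → B as ¬A ∨ B.
  ¬(∀n ∀k (S(n) ∨ S(k))) ∨ (∀k S(k))
Move each ¬ inward, flipping quantifiers it crosses:
  (∃n ∃k (¬S(n) ∧ ¬S(k))) ∨ (∀k S(k))
Standardize variables apart so no two quantifiers bind the same name: k↦z.
  (∃n ∃k (¬S(n) ∧ ¬S(k))) ∨ (∀z S(z))
Extract every quantifier outward, since the variables are now distinct and don't occur free across branches:
  ∃n ∃k ∀z (¬S(n) ∧ ¬S(k) ∨ S(z))

∃n ∃k ∀z (¬S(n) ∧ ¬S(k) ∨ S(z))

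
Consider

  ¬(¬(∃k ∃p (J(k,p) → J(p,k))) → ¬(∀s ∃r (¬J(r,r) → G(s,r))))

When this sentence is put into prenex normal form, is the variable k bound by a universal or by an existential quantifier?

Eliminate → and ↔ using ¬ and ∨.
  ¬(¬¬(∃k ∃p (¬J(k,p) ∨ J(p,k))) ∨ ¬(∀s ∃r (¬¬J(r,r) ∨ G(s,r))))
Move each ¬ inward, flipping quantifiers it crosses:
  (∀k ∀p (J(k,p) ∧ ¬J(p,k))) ∧ (∀s ∃r (J(r,r) ∨ G(s,r)))
Pull the quantifiers to the front (each side's bound variable is not free in the other side):
  ∀k ∀p ∀s ∃r (J(k,p) ∧ ¬J(p,k) ∧ (J(r,r) ∨ G(s,r)))
The quantifier ∃k sits under an odd number of negations (counting the antecedent side of each →), so it flips to ∀k.

universal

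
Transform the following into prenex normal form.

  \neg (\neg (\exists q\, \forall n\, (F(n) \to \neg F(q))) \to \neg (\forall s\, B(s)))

\forall q\, \exists n\, \forall s\, (F(n) \land F(q) \land B(s))

Rewrite implications/biconditionals: A → B as ¬A ∨ B.
  \neg (\neg \neg (\exists q\, \forall n\, (\neg F(n) \lor \neg F(q))) \lor \neg (\forall s\, B(s)))
Move each ¬ inward, flipping quantifiers it crosses:
  (\forall q\, \exists n\, (F(n) \land F(q))) \land (\forall s\, B(s))
All bound variables are already distinct, so no renaming is needed.
Pull the quantifiers to the front (each side's bound variable is not free in the other side):
  \forall q\, \exists n\, \forall s\, (F(n) \land F(q) \land B(s))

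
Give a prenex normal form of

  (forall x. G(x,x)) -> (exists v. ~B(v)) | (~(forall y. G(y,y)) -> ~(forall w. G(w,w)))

First replace A → B with ¬A ∨ B.
  ~(forall x. G(x,x)) | (exists v. ~B(v)) | ~~(forall y. G(y,y)) | ~(forall w. G(w,w))
Move each ¬ inward, flipping quantifiers it crosses:
  (exists x. ~G(x,x)) | (exists v. ~B(v)) | (forall y. G(y,y)) | (exists w. ~G(w,w))
All bound variables are already distinct, so no renaming is needed.
Finally move all quantifiers to the prefix:
  exists x. exists v. forall y. exists w. (~G(x,x) | ~B(v) | G(y,y) | ~G(w,w))

exists x. exists v. forall y. exists w. (~G(x,x) | ~B(v) | G(y,y) | ~G(w,w))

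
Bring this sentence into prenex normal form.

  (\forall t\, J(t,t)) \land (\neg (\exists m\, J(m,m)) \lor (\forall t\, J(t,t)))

Drive negations inward (¬∀x A ≡ ∃x ¬A, ¬∃x A ≡ ∀x ¬A, De Morgan for ∧/∨):
  (\forall t\, J(t,t)) \land ((\forall m\, \neg J(m,m)) \lor (\forall t\, J(t,t)))
Rename bound variables to avoid capture: t↦w.
  (\forall t\, J(t,t)) \land ((\forall m\, \neg J(m,m)) \lor (\forall w\, J(w,w)))
Finally move all quantifiers to the prefix:
  \forall t\, \forall m\, \forall w\, (J(t,t) \land (\neg J(m,m) \lor J(w,w)))

\forall t\, \forall m\, \forall w\, (J(t,t) \land (\neg J(m,m) \lor J(w,w)))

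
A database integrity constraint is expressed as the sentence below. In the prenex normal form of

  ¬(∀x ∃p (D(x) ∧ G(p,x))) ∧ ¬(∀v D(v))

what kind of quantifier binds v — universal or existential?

Drive negations inward (¬∀x A ≡ ∃x ¬A, ¬∃x A ≡ ∀x ¬A, De Morgan for ∧/∨):
  (∃x ∀p (¬D(x) ∨ ¬G(p,x))) ∧ (∃v ¬D(v))
All bound variables are already distinct, so no renaming is needed.
Finally move all quantifiers to the prefix:
  ∃x ∀p ∃v ((¬D(x) ∨ ¬G(p,x)) ∧ ¬D(v))
The quantifier ∀v sits under an odd number of negations, so it flips to ∃v.

existential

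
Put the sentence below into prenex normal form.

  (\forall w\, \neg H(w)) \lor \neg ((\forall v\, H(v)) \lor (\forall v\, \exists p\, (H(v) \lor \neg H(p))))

Drive negations inward (¬∀x A ≡ ∃x ¬A, ¬∃x A ≡ ∀x ¬A, De Morgan for ∧/∨):
  (\forall w\, \neg H(w)) \lor (\exists v\, \neg H(v)) \land (\exists v\, \forall p\, (\neg H(v) \land H(p)))
Standardize variables apart so no two quantifiers bind the same name: v↦x1.
  (\forall w\, \neg H(w)) \lor (\exists v\, \neg H(v)) \land (\exists x1\, \forall p\, (\neg H(x1) \land H(p)))
Pull the quantifiers to the front (each side's bound variable is not free in the other side):
  \forall w\, \exists v\, \exists x1\, \forall p\, (\neg H(w) \lor \neg H(v) \land \neg H(x1) \land H(p))

\forall w\, \exists v\, \exists x1\, \forall p\, (\neg H(w) \lor \neg H(v) \land \neg H(x1) \land H(p))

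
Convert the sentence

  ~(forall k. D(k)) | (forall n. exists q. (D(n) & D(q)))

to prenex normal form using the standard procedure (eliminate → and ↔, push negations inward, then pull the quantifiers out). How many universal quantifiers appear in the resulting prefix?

Push ¬ through the quantifiers and connectives to reach negation normal form:
  (exists k. ~D(k)) | (forall n. exists q. (D(n) & D(q)))
All bound variables are already distinct, so no renaming is needed.
Pull the quantifiers to the front (each side's bound variable is not free in the other side):
  exists k. forall n. exists q. (~D(k) | D(n) & D(q))
The prefix is exists k forall n exists q: 1 universal, 2 existential.

1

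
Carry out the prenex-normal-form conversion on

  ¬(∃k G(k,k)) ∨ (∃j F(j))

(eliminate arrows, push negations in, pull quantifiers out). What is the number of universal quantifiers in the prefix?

1

Drive negations inward (¬∀x A ≡ ∃x ¬A, ¬∃x A ≡ ∀x ¬A, De Morgan for ∧/∨):
  (∀k ¬G(k,k)) ∨ (∃j F(j))
All bound variables are already distinct, so no renaming is needed.
Finally move all quantifiers to the prefix:
  ∀k ∃j (¬G(k,k) ∨ F(j))
The prefix is ∀k ∃j: 1 universal, 1 existential.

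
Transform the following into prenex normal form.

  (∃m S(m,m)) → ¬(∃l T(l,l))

Eliminate → and ↔ using ¬ and ∨.
  ¬(∃m S(m,m)) ∨ ¬(∃l T(l,l))
Move each ¬ inward, flipping quantifiers it crosses:
  (∀m ¬S(m,m)) ∨ (∀l ¬T(l,l))
Pull the quantifiers to the front (each side's bound variable is not free in the other side):
  ∀m ∀l (¬S(m,m) ∨ ¬T(l,l))

∀m ∀l (¬S(m,m) ∨ ¬T(l,l))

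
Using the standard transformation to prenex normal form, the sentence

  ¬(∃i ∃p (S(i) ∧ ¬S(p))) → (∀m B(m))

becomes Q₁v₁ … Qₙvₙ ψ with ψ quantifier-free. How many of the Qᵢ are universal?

Eliminate → and ↔ using ¬ and ∨.
  ¬¬(∃i ∃p (S(i) ∧ ¬S(p))) ∨ (∀m B(m))
Push ¬ through the quantifiers and connectives to reach negation normal form:
  (∃i ∃p (S(i) ∧ ¬S(p))) ∨ (∀m B(m))
All bound variables are already distinct, so no renaming is needed.
Extract every quantifier outward, since the variables are now distinct and don't occur free across branches:
  ∃i ∃p ∀m (S(i) ∧ ¬S(p) ∨ B(m))
The prefix is ∃i ∃p ∀m: 1 universal, 2 existential.

1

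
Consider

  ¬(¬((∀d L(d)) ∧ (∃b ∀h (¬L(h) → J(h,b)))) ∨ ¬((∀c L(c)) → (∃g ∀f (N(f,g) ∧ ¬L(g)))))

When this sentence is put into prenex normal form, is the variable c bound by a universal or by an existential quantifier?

First replace A → B with ¬A ∨ B.
  ¬(¬((∀d L(d)) ∧ (∃b ∀h (¬¬L(h) ∨ J(h,b)))) ∨ ¬(¬(∀c L(c)) ∨ (∃g ∀f (N(f,g) ∧ ¬L(g)))))
Push ¬ through the quantifiers and connectives to reach negation normal form:
  (∀d L(d)) ∧ (∃b ∀h (L(h) ∨ J(h,b))) ∧ ((∃c ¬L(c)) ∨ (∃g ∀f (N(f,g) ∧ ¬L(g))))
All bound variables are already distinct, so no renaming is needed.
Extract every quantifier outward, since the variables are now distinct and don't occur free across branches:
  ∀d ∃b ∀h ∃c ∃g ∀f (L(d) ∧ (L(h) ∨ J(h,b)) ∧ (¬L(c) ∨ N(f,g) ∧ ¬L(g)))
The quantifier ∀c sits under an odd number of negations (counting the antecedent side of each →), so it flips to ∃c.

existential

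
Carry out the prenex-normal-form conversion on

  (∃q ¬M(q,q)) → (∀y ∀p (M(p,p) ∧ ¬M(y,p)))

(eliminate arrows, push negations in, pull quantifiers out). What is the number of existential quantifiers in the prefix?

0

Rewrite implications/biconditionals: A → B as ¬A ∨ B.
  ¬(∃q ¬M(q,q)) ∨ (∀y ∀p (M(p,p) ∧ ¬M(y,p)))
Push ¬ through the quantifiers and connectives to reach negation normal form:
  (∀q M(q,q)) ∨ (∀y ∀p (M(p,p) ∧ ¬M(y,p)))
All bound variables are already distinct, so no renaming is needed.
Extract every quantifier outward, since the variables are now distinct and don't occur free across branches:
  ∀q ∀y ∀p (M(q,q) ∨ M(p,p) ∧ ¬M(y,p))
The prefix is ∀q ∀y ∀p: 3 universal, 0 existential.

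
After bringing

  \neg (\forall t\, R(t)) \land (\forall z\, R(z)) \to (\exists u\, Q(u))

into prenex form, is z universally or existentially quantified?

First replace A → B with ¬A ∨ B.
  \neg (\neg (\forall t\, R(t)) \land (\forall z\, R(z))) \lor (\exists u\, Q(u))
Push ¬ through the quantifiers and connectives to reach negation normal form:
  (\forall t\, R(t)) \lor (\exists z\, \neg R(z)) \lor (\exists u\, Q(u))
All bound variables are already distinct, so no renaming is needed.
Extract every quantifier outward, since the variables are now distinct and don't occur free across branches:
  \forall t\, \exists z\, \exists u\, (R(t) \lor \neg R(z) \lor Q(u))
The quantifier \forall z sits under an odd number of negations (counting the antecedent side of each →), so it flips to \exists z.

existential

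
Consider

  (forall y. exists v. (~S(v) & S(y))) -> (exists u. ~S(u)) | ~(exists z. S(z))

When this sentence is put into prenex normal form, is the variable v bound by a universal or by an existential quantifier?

universal

First replace A → B with ¬A ∨ B.
  ~(forall y. exists v. (~S(v) & S(y))) | (exists u. ~S(u)) | ~(exists z. S(z))
Push ¬ through the quantifiers and connectives to reach negation normal form:
  (exists y. forall v. (S(v) | ~S(y))) | (exists u. ~S(u)) | (forall z. ~S(z))
All bound variables are already distinct, so no renaming is needed.
Extract every quantifier outward, since the variables are now distinct and don't occur free across branches:
  exists y. forall v. exists u. forall z. (S(v) | ~S(y) | ~S(u) | ~S(z))
The quantifier exists v sits under an odd number of negations (counting the antecedent side of each →), so it flips to forall v.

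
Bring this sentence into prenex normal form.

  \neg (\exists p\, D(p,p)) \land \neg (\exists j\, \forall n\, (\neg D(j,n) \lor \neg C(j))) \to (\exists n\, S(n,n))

\exists p\, \exists j\, \forall n\, \exists w1\, (D(p,p) \lor \neg D(j,n) \lor \neg C(j) \lor S(w1,w1))

Eliminate → and ↔ using ¬ and ∨.
  \neg (\neg (\exists p\, D(p,p)) \land \neg (\exists j\, \forall n\, (\neg D(j,n) \lor \neg C(j)))) \lor (\exists n\, S(n,n))
Push ¬ through the quantifiers and connectives to reach negation normal form:
  (\exists p\, D(p,p)) \lor (\exists j\, \forall n\, (\neg D(j,n) \lor \neg C(j))) \lor (\exists n\, S(n,n))
Give each quantifier a distinct variable: n↦w1.
  (\exists p\, D(p,p)) \lor (\exists j\, \forall n\, (\neg D(j,n) \lor \neg C(j))) \lor (\exists w1\, S(w1,w1))
Finally move all quantifiers to the prefix:
  \exists p\, \exists j\, \forall n\, \exists w1\, (D(p,p) \lor \neg D(j,n) \lor \neg C(j) \lor S(w1,w1))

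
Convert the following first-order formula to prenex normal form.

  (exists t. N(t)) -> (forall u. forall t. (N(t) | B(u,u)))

Eliminate → and ↔ using ¬ and ∨.
  ~(exists t. N(t)) | (forall u. forall t. (N(t) | B(u,u)))
Move each ¬ inward, flipping quantifiers it crosses:
  (forall t. ~N(t)) | (forall u. forall t. (N(t) | B(u,u)))
Standardize variables apart so no two quantifiers bind the same name: t↦y1.
  (forall t. ~N(t)) | (forall u. forall y1. (N(y1) | B(u,u)))
Extract every quantifier outward, since the variables are now distinct and don't occur free across branches:
  forall t. forall u. forall y1. (~N(t) | N(y1) | B(u,u))

forall t. forall u. forall y1. (~N(t) | N(y1) | B(u,u))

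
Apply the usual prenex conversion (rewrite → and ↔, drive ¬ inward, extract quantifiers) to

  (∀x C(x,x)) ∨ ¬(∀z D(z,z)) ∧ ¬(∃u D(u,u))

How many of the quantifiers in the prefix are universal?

Move each ¬ inward, flipping quantifiers it crosses:
  (∀x C(x,x)) ∨ (∃z ¬D(z,z)) ∧ (∀u ¬D(u,u))
All bound variables are already distinct, so no renaming is needed.
Pull the quantifiers to the front (each side's bound variable is not free in the other side):
  ∀x ∃z ∀u (C(x,x) ∨ ¬D(z,z) ∧ ¬D(u,u))
The prefix is ∀x ∃z ∀u: 2 universal, 1 existential.

2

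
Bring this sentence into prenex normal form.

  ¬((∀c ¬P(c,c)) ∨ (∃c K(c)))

∃c ∀x (P(c,c) ∧ ¬K(x))

Move each ¬ inward, flipping quantifiers it crosses:
  (∃c P(c,c)) ∧ (∀c ¬K(c))
Rename bound variables to avoid capture: c↦x.
  (∃c P(c,c)) ∧ (∀x ¬K(x))
Finally move all quantifiers to the prefix:
  ∃c ∀x (P(c,c) ∧ ¬K(x))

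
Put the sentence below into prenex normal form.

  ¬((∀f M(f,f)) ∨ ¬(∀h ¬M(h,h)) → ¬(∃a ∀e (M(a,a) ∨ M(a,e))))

Eliminate → and ↔ using ¬ and ∨.
  ¬(¬((∀f M(f,f)) ∨ ¬(∀h ¬M(h,h))) ∨ ¬(∃a ∀e (M(a,a) ∨ M(a,e))))
Drive negations inward (¬∀x A ≡ ∃x ¬A, ¬∃x A ≡ ∀x ¬A, De Morgan for ∧/∨):
  ((∀f M(f,f)) ∨ (∃h M(h,h))) ∧ (∃a ∀e (M(a,a) ∨ M(a,e)))
All bound variables are already distinct, so no renaming is needed.
Pull the quantifiers to the front (each side's bound variable is not free in the other side):
  ∀f ∃h ∃a ∀e ((M(f,f) ∨ M(h,h)) ∧ (M(a,a) ∨ M(a,e)))

∀f ∃h ∃a ∀e ((M(f,f) ∨ M(h,h)) ∧ (M(a,a) ∨ M(a,e)))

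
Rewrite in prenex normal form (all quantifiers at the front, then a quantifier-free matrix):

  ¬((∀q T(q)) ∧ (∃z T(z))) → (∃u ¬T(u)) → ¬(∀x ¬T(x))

∀q ∃z ∀u ∃x (T(q) ∧ T(z) ∨ T(u) ∨ T(x))

First replace A → B with ¬A ∨ B.
  ¬¬((∀q T(q)) ∧ (∃z T(z))) ∨ ¬(∃u ¬T(u)) ∨ ¬(∀x ¬T(x))
Drive negations inward (¬∀x A ≡ ∃x ¬A, ¬∃x A ≡ ∀x ¬A, De Morgan for ∧/∨):
  (∀q T(q)) ∧ (∃z T(z)) ∨ (∀u T(u)) ∨ (∃x T(x))
All bound variables are already distinct, so no renaming is needed.
Pull the quantifiers to the front (each side's bound variable is not free in the other side):
  ∀q ∃z ∀u ∃x (T(q) ∧ T(z) ∨ T(u) ∨ T(x))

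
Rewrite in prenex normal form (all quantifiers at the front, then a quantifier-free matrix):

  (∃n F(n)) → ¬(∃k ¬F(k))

First replace A → B with ¬A ∨ B.
  ¬(∃n F(n)) ∨ ¬(∃k ¬F(k))
Drive negations inward (¬∀x A ≡ ∃x ¬A, ¬∃x A ≡ ∀x ¬A, De Morgan for ∧/∨):
  (∀n ¬F(n)) ∨ (∀k F(k))
All bound variables are already distinct, so no renaming is needed.
Extract every quantifier outward, since the variables are now distinct and don't occur free across branches:
  ∀n ∀k (¬F(n) ∨ F(k))

∀n ∀k (¬F(n) ∨ F(k))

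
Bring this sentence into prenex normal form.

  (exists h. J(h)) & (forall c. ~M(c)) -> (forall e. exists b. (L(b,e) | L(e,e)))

Rewrite implications/biconditionals: A → B as ¬A ∨ B.
  ~((exists h. J(h)) & (forall c. ~M(c))) | (forall e. exists b. (L(b,e) | L(e,e)))
Move each ¬ inward, flipping quantifiers it crosses:
  (forall h. ~J(h)) | (exists c. M(c)) | (forall e. exists b. (L(b,e) | L(e,e)))
All bound variables are already distinct, so no renaming is needed.
Pull the quantifiers to the front (each side's bound variable is not free in the other side):
  forall h. exists c. forall e. exists b. (~J(h) | M(c) | L(b,e) | L(e,e))

forall h. exists c. forall e. exists b. (~J(h) | M(c) | L(b,e) | L(e,e))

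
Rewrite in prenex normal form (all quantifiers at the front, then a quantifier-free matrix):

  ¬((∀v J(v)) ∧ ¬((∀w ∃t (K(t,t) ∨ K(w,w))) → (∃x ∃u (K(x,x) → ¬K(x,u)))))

First replace A → B with ¬A ∨ B.
  ¬((∀v J(v)) ∧ ¬(¬(∀w ∃t (K(t,t) ∨ K(w,w))) ∨ (∃x ∃u (¬K(x,x) ∨ ¬K(x,u)))))
Push ¬ through the quantifiers and connectives to reach negation normal form:
  (∃v ¬J(v)) ∨ (∃w ∀t (¬K(t,t) ∧ ¬K(w,w))) ∨ (∃x ∃u (¬K(x,x) ∨ ¬K(x,u)))
All bound variables are already distinct, so no renaming is needed.
Extract every quantifier outward, since the variables are now distinct and don't occur free across branches:
  ∃v ∃w ∀t ∃x ∃u (¬J(v) ∨ ¬K(t,t) ∧ ¬K(w,w) ∨ ¬K(x,x) ∨ ¬K(x,u))

∃v ∃w ∀t ∃x ∃u (¬J(v) ∨ ¬K(t,t) ∧ ¬K(w,w) ∨ ¬K(x,x) ∨ ¬K(x,u))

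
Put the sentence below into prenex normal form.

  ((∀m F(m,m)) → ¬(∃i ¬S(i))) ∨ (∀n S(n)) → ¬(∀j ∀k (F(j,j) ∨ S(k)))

Rewrite implications/biconditionals: A → B as ¬A ∨ B.
  ¬(¬(∀m F(m,m)) ∨ ¬(∃i ¬S(i)) ∨ (∀n S(n))) ∨ ¬(∀j ∀k (F(j,j) ∨ S(k)))
Move each ¬ inward, flipping quantifiers it crosses:
  (∀m F(m,m)) ∧ (∃i ¬S(i)) ∧ (∃n ¬S(n)) ∨ (∃j ∃k (¬F(j,j) ∧ ¬S(k)))
All bound variables are already distinct, so no renaming is needed.
Pull the quantifiers to the front (each side's bound variable is not free in the other side):
  ∀m ∃i ∃n ∃j ∃k (F(m,m) ∧ ¬S(i) ∧ ¬S(n) ∨ ¬F(j,j) ∧ ¬S(k))

∀m ∃i ∃n ∃j ∃k (F(m,m) ∧ ¬S(i) ∧ ¬S(n) ∨ ¬F(j,j) ∧ ¬S(k))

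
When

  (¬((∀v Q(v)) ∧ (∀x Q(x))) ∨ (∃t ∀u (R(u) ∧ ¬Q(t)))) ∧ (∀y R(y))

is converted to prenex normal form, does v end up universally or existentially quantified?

existential

Drive negations inward (¬∀x A ≡ ∃x ¬A, ¬∃x A ≡ ∀x ¬A, De Morgan for ∧/∨):
  ((∃v ¬Q(v)) ∨ (∃x ¬Q(x)) ∨ (∃t ∀u (R(u) ∧ ¬Q(t)))) ∧ (∀y R(y))
All bound variables are already distinct, so no renaming is needed.
Extract every quantifier outward, since the variables are now distinct and don't occur free across branches:
  ∃v ∃x ∃t ∀u ∀y ((¬Q(v) ∨ ¬Q(x) ∨ R(u) ∧ ¬Q(t)) ∧ R(y))
The quantifier ∀v sits under an odd number of negations, so it flips to ∃v.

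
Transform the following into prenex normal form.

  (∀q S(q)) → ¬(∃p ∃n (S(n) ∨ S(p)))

∃q ∀p ∀n (¬S(q) ∨ ¬S(n) ∧ ¬S(p))

Rewrite implications/biconditionals: A → B as ¬A ∨ B.
  ¬(∀q S(q)) ∨ ¬(∃p ∃n (S(n) ∨ S(p)))
Push ¬ through the quantifiers and connectives to reach negation normal form:
  (∃q ¬S(q)) ∨ (∀p ∀n (¬S(n) ∧ ¬S(p)))
All bound variables are already distinct, so no renaming is needed.
Extract every quantifier outward, since the variables are now distinct and don't occur free across branches:
  ∃q ∀p ∀n (¬S(q) ∨ ¬S(n) ∧ ¬S(p))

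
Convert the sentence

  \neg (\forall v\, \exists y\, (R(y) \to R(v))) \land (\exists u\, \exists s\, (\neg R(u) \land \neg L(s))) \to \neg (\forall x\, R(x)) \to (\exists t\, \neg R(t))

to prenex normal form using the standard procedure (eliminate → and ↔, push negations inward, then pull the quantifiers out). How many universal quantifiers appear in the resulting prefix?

Eliminate → and ↔ using ¬ and ∨.
  \neg (\neg (\forall v\, \exists y\, (\neg R(y) \lor R(v))) \land (\exists u\, \exists s\, (\neg R(u) \land \neg L(s)))) \lor \neg \neg (\forall x\, R(x)) \lor (\exists t\, \neg R(t))
Drive negations inward (¬∀x A ≡ ∃x ¬A, ¬∃x A ≡ ∀x ¬A, De Morgan for ∧/∨):
  (\forall v\, \exists y\, (\neg R(y) \lor R(v))) \lor (\forall u\, \forall s\, (R(u) \lor L(s))) \lor (\forall x\, R(x)) \lor (\exists t\, \neg R(t))
All bound variables are already distinct, so no renaming is needed.
Finally move all quantifiers to the prefix:
  \forall v\, \exists y\, \forall u\, \forall s\, \forall x\, \exists t\, (\neg R(y) \lor R(v) \lor R(u) \lor L(s) \lor R(x) \lor \neg R(t))
The prefix is \forall v \exists y \forall u \forall s \forall x \exists t: 4 universal, 2 existential.

4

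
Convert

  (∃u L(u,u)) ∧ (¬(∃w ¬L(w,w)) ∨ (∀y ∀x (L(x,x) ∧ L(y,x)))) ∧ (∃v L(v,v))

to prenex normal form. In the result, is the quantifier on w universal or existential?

Move each ¬ inward, flipping quantifiers it crosses:
  (∃u L(u,u)) ∧ ((∀w L(w,w)) ∨ (∀y ∀x (L(x,x) ∧ L(y,x)))) ∧ (∃v L(v,v))
Finally move all quantifiers to the prefix:
  ∃u ∀w ∀y ∀x ∃v (L(u,u) ∧ (L(w,w) ∨ L(x,x) ∧ L(y,x)) ∧ L(v,v))
The quantifier ∃w sits under an odd number of negations, so it flips to ∀w.

universal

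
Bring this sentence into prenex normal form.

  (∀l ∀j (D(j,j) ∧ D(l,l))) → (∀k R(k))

Eliminate → and ↔ using ¬ and ∨.
  ¬(∀l ∀j (D(j,j) ∧ D(l,l))) ∨ (∀k R(k))
Move each ¬ inward, flipping quantifiers it crosses:
  (∃l ∃j (¬D(j,j) ∨ ¬D(l,l))) ∨ (∀k R(k))
All bound variables are already distinct, so no renaming is needed.
Extract every quantifier outward, since the variables are now distinct and don't occur free across branches:
  ∃l ∃j ∀k (¬D(j,j) ∨ ¬D(l,l) ∨ R(k))

∃l ∃j ∀k (¬D(j,j) ∨ ¬D(l,l) ∨ R(k))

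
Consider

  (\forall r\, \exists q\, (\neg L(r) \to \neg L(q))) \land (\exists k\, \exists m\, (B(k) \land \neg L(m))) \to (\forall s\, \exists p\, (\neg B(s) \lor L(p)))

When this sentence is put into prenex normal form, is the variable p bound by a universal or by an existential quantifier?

existential

Eliminate → and ↔ using ¬ and ∨.
  \neg ((\forall r\, \exists q\, (\neg \neg L(r) \lor \neg L(q))) \land (\exists k\, \exists m\, (B(k) \land \neg L(m)))) \lor (\forall s\, \exists p\, (\neg B(s) \lor L(p)))
Push ¬ through the quantifiers and connectives to reach negation normal form:
  (\exists r\, \forall q\, (\neg L(r) \land L(q))) \lor (\forall k\, \forall m\, (\neg B(k) \lor L(m))) \lor (\forall s\, \exists p\, (\neg B(s) \lor L(p)))
Pull the quantifiers to the front (each side's bound variable is not free in the other side):
  \exists r\, \forall q\, \forall k\, \forall m\, \forall s\, \exists p\, (\neg L(r) \land L(q) \lor \neg B(k) \lor L(m) \lor \neg B(s) \lor L(p))
The quantifier \exists p sits under an even number of negations (counting the antecedent side of each →), so it remains existential.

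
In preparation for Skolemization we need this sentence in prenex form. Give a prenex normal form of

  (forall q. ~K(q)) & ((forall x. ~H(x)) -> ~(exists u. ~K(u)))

forall q. exists x. forall u. (~K(q) & (H(x) | K(u)))

Eliminate → and ↔ using ¬ and ∨.
  (forall q. ~K(q)) & (~(forall x. ~H(x)) | ~(exists u. ~K(u)))
Push ¬ through the quantifiers and connectives to reach negation normal form:
  (forall q. ~K(q)) & ((exists x. H(x)) | (forall u. K(u)))
Extract every quantifier outward, since the variables are now distinct and don't occur free across branches:
  forall q. exists x. forall u. (~K(q) & (H(x) | K(u)))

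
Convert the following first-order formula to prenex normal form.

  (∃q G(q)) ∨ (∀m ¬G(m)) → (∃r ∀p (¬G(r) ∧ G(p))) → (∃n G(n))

First replace A → B with ¬A ∨ B.
  ¬((∃q G(q)) ∨ (∀m ¬G(m))) ∨ ¬(∃r ∀p (¬G(r) ∧ G(p))) ∨ (∃n G(n))
Move each ¬ inward, flipping quantifiers it crosses:
  (∀q ¬G(q)) ∧ (∃m G(m)) ∨ (∀r ∃p (G(r) ∨ ¬G(p))) ∨ (∃n G(n))
Finally move all quantifiers to the prefix:
  ∀q ∃m ∀r ∃p ∃n (¬G(q) ∧ G(m) ∨ G(r) ∨ ¬G(p) ∨ G(n))

∀q ∃m ∀r ∃p ∃n (¬G(q) ∧ G(m) ∨ G(r) ∨ ¬G(p) ∨ G(n))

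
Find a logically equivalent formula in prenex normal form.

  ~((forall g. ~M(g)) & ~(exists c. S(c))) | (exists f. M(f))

exists g. exists c. exists f. (M(g) | S(c) | M(f))

Push ¬ through the quantifiers and connectives to reach negation normal form:
  (exists g. M(g)) | (exists c. S(c)) | (exists f. M(f))
All bound variables are already distinct, so no renaming is needed.
Pull the quantifiers to the front (each side's bound variable is not free in the other side):
  exists g. exists c. exists f. (M(g) | S(c) | M(f))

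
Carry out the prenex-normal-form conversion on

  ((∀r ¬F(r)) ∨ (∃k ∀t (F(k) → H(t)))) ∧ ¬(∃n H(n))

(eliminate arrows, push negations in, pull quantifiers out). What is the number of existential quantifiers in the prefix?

1

Eliminate → and ↔ using ¬ and ∨.
  ((∀r ¬F(r)) ∨ (∃k ∀t (¬F(k) ∨ H(t)))) ∧ ¬(∃n H(n))
Move each ¬ inward, flipping quantifiers it crosses:
  ((∀r ¬F(r)) ∨ (∃k ∀t (¬F(k) ∨ H(t)))) ∧ (∀n ¬H(n))
Pull the quantifiers to the front (each side's bound variable is not free in the other side):
  ∀r ∃k ∀t ∀n ((¬F(r) ∨ ¬F(k) ∨ H(t)) ∧ ¬H(n))
The prefix is ∀r ∃k ∀t ∀n: 3 universal, 1 existential.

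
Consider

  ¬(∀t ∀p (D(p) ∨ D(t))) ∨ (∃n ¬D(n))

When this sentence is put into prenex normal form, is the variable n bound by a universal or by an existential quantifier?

existential

Move each ¬ inward, flipping quantifiers it crosses:
  (∃t ∃p (¬D(p) ∧ ¬D(t))) ∨ (∃n ¬D(n))
Pull the quantifiers to the front (each side's bound variable is not free in the other side):
  ∃t ∃p ∃n (¬D(p) ∧ ¬D(t) ∨ ¬D(n))
The quantifier ∃n sits under an even number of negations, so it remains existential.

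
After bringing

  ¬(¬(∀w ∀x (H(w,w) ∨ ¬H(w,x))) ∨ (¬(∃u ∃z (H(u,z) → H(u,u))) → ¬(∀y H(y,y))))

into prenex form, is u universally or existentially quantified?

universal

First replace A → B with ¬A ∨ B.
  ¬(¬(∀w ∀x (H(w,w) ∨ ¬H(w,x))) ∨ ¬¬(∃u ∃z (¬H(u,z) ∨ H(u,u))) ∨ ¬(∀y H(y,y)))
Move each ¬ inward, flipping quantifiers it crosses:
  (∀w ∀x (H(w,w) ∨ ¬H(w,x))) ∧ (∀u ∀z (H(u,z) ∧ ¬H(u,u))) ∧ (∀y H(y,y))
Extract every quantifier outward, since the variables are now distinct and don't occur free across branches:
  ∀w ∀x ∀u ∀z ∀y ((H(w,w) ∨ ¬H(w,x)) ∧ H(u,z) ∧ ¬H(u,u) ∧ H(y,y))
The quantifier ∃u sits under an odd number of negations (counting the antecedent side of each →), so it flips to ∀u.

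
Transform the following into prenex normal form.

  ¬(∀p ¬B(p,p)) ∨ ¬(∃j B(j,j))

Push ¬ through the quantifiers and connectives to reach negation normal form:
  (∃p B(p,p)) ∨ (∀j ¬B(j,j))
Finally move all quantifiers to the prefix:
  ∃p ∀j (B(p,p) ∨ ¬B(j,j))

∃p ∀j (B(p,p) ∨ ¬B(j,j))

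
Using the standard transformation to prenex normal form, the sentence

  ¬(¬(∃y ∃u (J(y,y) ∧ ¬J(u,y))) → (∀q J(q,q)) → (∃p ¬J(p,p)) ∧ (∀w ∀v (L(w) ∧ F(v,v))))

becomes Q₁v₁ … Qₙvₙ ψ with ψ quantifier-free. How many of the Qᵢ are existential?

Eliminate → and ↔ using ¬ and ∨.
  ¬(¬¬(∃y ∃u (J(y,y) ∧ ¬J(u,y))) ∨ ¬(∀q J(q,q)) ∨ (∃p ¬J(p,p)) ∧ (∀w ∀v (L(w) ∧ F(v,v))))
Drive negations inward (¬∀x A ≡ ∃x ¬A, ¬∃x A ≡ ∀x ¬A, De Morgan for ∧/∨):
  (∀y ∀u (¬J(y,y) ∨ J(u,y))) ∧ (∀q J(q,q)) ∧ ((∀p J(p,p)) ∨ (∃w ∃v (¬L(w) ∨ ¬F(v,v))))
Pull the quantifiers to the front (each side's bound variable is not free in the other side):
  ∀y ∀u ∀q ∀p ∃w ∃v ((¬J(y,y) ∨ J(u,y)) ∧ J(q,q) ∧ (J(p,p) ∨ ¬L(w) ∨ ¬F(v,v)))
The prefix is ∀y ∀u ∀q ∀p ∃w ∃v: 4 universal, 2 existential.

2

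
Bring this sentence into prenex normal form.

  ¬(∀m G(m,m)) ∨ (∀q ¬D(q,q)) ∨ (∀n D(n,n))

Move each ¬ inward, flipping quantifiers it crosses:
  (∃m ¬G(m,m)) ∨ (∀q ¬D(q,q)) ∨ (∀n D(n,n))
Finally move all quantifiers to the prefix:
  ∃m ∀q ∀n (¬G(m,m) ∨ ¬D(q,q) ∨ D(n,n))

∃m ∀q ∀n (¬G(m,m) ∨ ¬D(q,q) ∨ D(n,n))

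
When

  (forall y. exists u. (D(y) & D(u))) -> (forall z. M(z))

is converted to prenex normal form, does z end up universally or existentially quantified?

First replace A → B with ¬A ∨ B.
  ~(forall y. exists u. (D(y) & D(u))) | (forall z. M(z))
Push ¬ through the quantifiers and connectives to reach negation normal form:
  (exists y. forall u. (~D(y) | ~D(u))) | (forall z. M(z))
All bound variables are already distinct, so no renaming is needed.
Finally move all quantifiers to the prefix:
  exists y. forall u. forall z. (~D(y) | ~D(u) | M(z))
The quantifier forall z sits under an even number of negations (counting the antecedent side of each →), so it remains universal.

universal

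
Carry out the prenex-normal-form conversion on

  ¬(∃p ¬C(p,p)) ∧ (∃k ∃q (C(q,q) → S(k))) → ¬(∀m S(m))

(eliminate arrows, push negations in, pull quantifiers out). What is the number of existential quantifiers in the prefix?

2

Rewrite implications/biconditionals: A → B as ¬A ∨ B.
  ¬(¬(∃p ¬C(p,p)) ∧ (∃k ∃q (¬C(q,q) ∨ S(k)))) ∨ ¬(∀m S(m))
Push ¬ through the quantifiers and connectives to reach negation normal form:
  (∃p ¬C(p,p)) ∨ (∀k ∀q (C(q,q) ∧ ¬S(k))) ∨ (∃m ¬S(m))
All bound variables are already distinct, so no renaming is needed.
Finally move all quantifiers to the prefix:
  ∃p ∀k ∀q ∃m (¬C(p,p) ∨ C(q,q) ∧ ¬S(k) ∨ ¬S(m))
The prefix is ∃p ∀k ∀q ∃m: 2 universal, 2 existential.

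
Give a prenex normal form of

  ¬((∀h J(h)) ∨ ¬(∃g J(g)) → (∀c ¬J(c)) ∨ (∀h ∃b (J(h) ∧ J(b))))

∀h ∀g ∃c ∃p ∀b ((J(h) ∨ ¬J(g)) ∧ J(c) ∧ (¬J(p) ∨ ¬J(b)))

Rewrite implications/biconditionals: A → B as ¬A ∨ B.
  ¬(¬((∀h J(h)) ∨ ¬(∃g J(g))) ∨ (∀c ¬J(c)) ∨ (∀h ∃b (J(h) ∧ J(b))))
Push ¬ through the quantifiers and connectives to reach negation normal form:
  ((∀h J(h)) ∨ (∀g ¬J(g))) ∧ (∃c J(c)) ∧ (∃h ∀b (¬J(h) ∨ ¬J(b)))
Standardize variables apart so no two quantifiers bind the same name: h↦p.
  ((∀h J(h)) ∨ (∀g ¬J(g))) ∧ (∃c J(c)) ∧ (∃p ∀b (¬J(p) ∨ ¬J(b)))
Pull the quantifiers to the front (each side's bound variable is not free in the other side):
  ∀h ∀g ∃c ∃p ∀b ((J(h) ∨ ¬J(g)) ∧ J(c) ∧ (¬J(p) ∨ ¬J(b)))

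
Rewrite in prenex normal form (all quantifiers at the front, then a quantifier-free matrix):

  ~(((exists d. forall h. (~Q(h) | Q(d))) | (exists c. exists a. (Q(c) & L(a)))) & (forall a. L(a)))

forall d. exists h. forall c. forall a. exists s. (Q(h) & ~Q(d) & (~Q(c) | ~L(a)) | ~L(s))

Move each ¬ inward, flipping quantifiers it crosses:
  (forall d. exists h. (Q(h) & ~Q(d))) & (forall c. forall a. (~Q(c) | ~L(a))) | (exists a. ~L(a))
Give each quantifier a distinct variable: a↦s.
  (forall d. exists h. (Q(h) & ~Q(d))) & (forall c. forall a. (~Q(c) | ~L(a))) | (exists s. ~L(s))
Extract every quantifier outward, since the variables are now distinct and don't occur free across branches:
  forall d. exists h. forall c. forall a. exists s. (Q(h) & ~Q(d) & (~Q(c) | ~L(a)) | ~L(s))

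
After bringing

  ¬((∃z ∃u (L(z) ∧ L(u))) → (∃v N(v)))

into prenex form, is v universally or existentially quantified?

universal

Rewrite implications/biconditionals: A → B as ¬A ∨ B.
  ¬(¬(∃z ∃u (L(z) ∧ L(u))) ∨ (∃v N(v)))
Move each ¬ inward, flipping quantifiers it crosses:
  (∃z ∃u (L(z) ∧ L(u))) ∧ (∀v ¬N(v))
Pull the quantifiers to the front (each side's bound variable is not free in the other side):
  ∃z ∃u ∀v (L(z) ∧ L(u) ∧ ¬N(v))
The quantifier ∃v sits under an odd number of negations (counting the antecedent side of each →), so it flips to ∀v.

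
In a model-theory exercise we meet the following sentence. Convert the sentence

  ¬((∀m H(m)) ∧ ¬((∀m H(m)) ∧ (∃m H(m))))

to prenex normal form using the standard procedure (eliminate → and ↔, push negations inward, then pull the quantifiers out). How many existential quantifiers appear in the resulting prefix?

Push ¬ through the quantifiers and connectives to reach negation normal form:
  (∃m ¬H(m)) ∨ (∀m H(m)) ∧ (∃m H(m))
Rename bound variables to avoid capture: m↦w, m↦x1.
  (∃m ¬H(m)) ∨ (∀w H(w)) ∧ (∃x1 H(x1))
Finally move all quantifiers to the prefix:
  ∃m ∀w ∃x1 (¬H(m) ∨ H(w) ∧ H(x1))
The prefix is ∃m ∀w ∃x1: 1 universal, 2 existential.

2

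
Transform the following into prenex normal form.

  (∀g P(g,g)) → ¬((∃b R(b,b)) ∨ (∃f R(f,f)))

∃g ∀b ∀f (¬P(g,g) ∨ ¬R(b,b) ∧ ¬R(f,f))

Eliminate → and ↔ using ¬ and ∨.
  ¬(∀g P(g,g)) ∨ ¬((∃b R(b,b)) ∨ (∃f R(f,f)))
Move each ¬ inward, flipping quantifiers it crosses:
  (∃g ¬P(g,g)) ∨ (∀b ¬R(b,b)) ∧ (∀f ¬R(f,f))
Extract every quantifier outward, since the variables are now distinct and don't occur free across branches:
  ∃g ∀b ∀f (¬P(g,g) ∨ ¬R(b,b) ∧ ¬R(f,f))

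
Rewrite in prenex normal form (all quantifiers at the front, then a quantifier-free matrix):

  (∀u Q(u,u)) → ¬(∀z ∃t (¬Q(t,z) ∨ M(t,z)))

Eliminate → and ↔ using ¬ and ∨.
  ¬(∀u Q(u,u)) ∨ ¬(∀z ∃t (¬Q(t,z) ∨ M(t,z)))
Move each ¬ inward, flipping quantifiers it crosses:
  (∃u ¬Q(u,u)) ∨ (∃z ∀t (Q(t,z) ∧ ¬M(t,z)))
All bound variables are already distinct, so no renaming is needed.
Finally move all quantifiers to the prefix:
  ∃u ∃z ∀t (¬Q(u,u) ∨ Q(t,z) ∧ ¬M(t,z))

∃u ∃z ∀t (¬Q(u,u) ∨ Q(t,z) ∧ ¬M(t,z))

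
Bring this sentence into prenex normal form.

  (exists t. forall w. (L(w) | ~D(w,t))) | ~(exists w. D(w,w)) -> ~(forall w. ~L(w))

forall t. exists w. exists b. exists q. (~L(w) & D(w,t) & D(b,b) | L(q))

Eliminate → and ↔ using ¬ and ∨.
  ~((exists t. forall w. (L(w) | ~D(w,t))) | ~(exists w. D(w,w))) | ~(forall w. ~L(w))
Drive negations inward (¬∀x A ≡ ∃x ¬A, ¬∃x A ≡ ∀x ¬A, De Morgan for ∧/∨):
  (forall t. exists w. (~L(w) & D(w,t))) & (exists w. D(w,w)) | (exists w. L(w))
Give each quantifier a distinct variable: w↦b, w↦q.
  (forall t. exists w. (~L(w) & D(w,t))) & (exists b. D(b,b)) | (exists q. L(q))
Finally move all quantifiers to the prefix:
  forall t. exists w. exists b. exists q. (~L(w) & D(w,t) & D(b,b) | L(q))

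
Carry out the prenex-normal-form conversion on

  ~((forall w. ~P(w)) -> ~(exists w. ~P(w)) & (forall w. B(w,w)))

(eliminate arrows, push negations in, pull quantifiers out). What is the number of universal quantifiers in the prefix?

1

Rewrite implications/biconditionals: A → B as ¬A ∨ B.
  ~(~(forall w. ~P(w)) | ~(exists w. ~P(w)) & (forall w. B(w,w)))
Drive negations inward (¬∀x A ≡ ∃x ¬A, ¬∃x A ≡ ∀x ¬A, De Morgan for ∧/∨):
  (forall w. ~P(w)) & ((exists w. ~P(w)) | (exists w. ~B(w,w)))
Give each quantifier a distinct variable: w↦u, w↦y.
  (forall w. ~P(w)) & ((exists u. ~P(u)) | (exists y. ~B(y,y)))
Extract every quantifier outward, since the variables are now distinct and don't occur free across branches:
  forall w. exists u. exists y. (~P(w) & (~P(u) | ~B(y,y)))
The prefix is forall w exists u exists y: 1 universal, 2 existential.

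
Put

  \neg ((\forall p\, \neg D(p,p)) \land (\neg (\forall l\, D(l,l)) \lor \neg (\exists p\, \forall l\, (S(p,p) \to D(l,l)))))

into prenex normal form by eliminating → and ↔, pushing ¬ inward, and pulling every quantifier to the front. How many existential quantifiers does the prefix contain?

First replace A → B with ¬A ∨ B.
  \neg ((\forall p\, \neg D(p,p)) \land (\neg (\forall l\, D(l,l)) \lor \neg (\exists p\, \forall l\, (\neg S(p,p) \lor D(l,l)))))
Push ¬ through the quantifiers and connectives to reach negation normal form:
  (\exists p\, D(p,p)) \lor (\forall l\, D(l,l)) \land (\exists p\, \forall l\, (\neg S(p,p) \lor D(l,l)))
Standardize variables apart so no two quantifiers bind the same name: p↦y1, l↦t.
  (\exists p\, D(p,p)) \lor (\forall l\, D(l,l)) \land (\exists y1\, \forall t\, (\neg S(y1,y1) \lor D(t,t)))
Finally move all quantifiers to the prefix:
  \exists p\, \forall l\, \exists y1\, \forall t\, (D(p,p) \lor D(l,l) \land (\neg S(y1,y1) \lor D(t,t)))
The prefix is \exists p \forall l \exists y1 \forall t: 2 universal, 2 existential.

2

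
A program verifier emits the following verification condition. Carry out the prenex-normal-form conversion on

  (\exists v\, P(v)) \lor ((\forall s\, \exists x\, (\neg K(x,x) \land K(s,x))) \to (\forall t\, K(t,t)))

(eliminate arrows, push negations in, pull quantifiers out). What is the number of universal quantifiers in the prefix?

2

Rewrite implications/biconditionals: A → B as ¬A ∨ B.
  (\exists v\, P(v)) \lor \neg (\forall s\, \exists x\, (\neg K(x,x) \land K(s,x))) \lor (\forall t\, K(t,t))
Drive negations inward (¬∀x A ≡ ∃x ¬A, ¬∃x A ≡ ∀x ¬A, De Morgan for ∧/∨):
  (\exists v\, P(v)) \lor (\exists s\, \forall x\, (K(x,x) \lor \neg K(s,x))) \lor (\forall t\, K(t,t))
Pull the quantifiers to the front (each side's bound variable is not free in the other side):
  \exists v\, \exists s\, \forall x\, \forall t\, (P(v) \lor K(x,x) \lor \neg K(s,x) \lor K(t,t))
The prefix is \exists v \exists s \forall x \forall t: 2 universal, 2 existential.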